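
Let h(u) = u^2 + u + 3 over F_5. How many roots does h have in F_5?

Evaluate at each of the 5 elements of F_5:
h(0) = 3; h(1) = 0 → root; h(2) = 4; h(3) = 0 → root; h(4) = 3.
Roots: {1, 3}.

2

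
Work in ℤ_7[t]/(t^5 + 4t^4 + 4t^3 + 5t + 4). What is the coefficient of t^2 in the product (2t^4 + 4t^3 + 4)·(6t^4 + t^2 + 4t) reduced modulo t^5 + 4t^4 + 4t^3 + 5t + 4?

Multiply in ℤ_7[t]: (2t^4 + 4t^3 + 4)·(6t^4 + t^2 + 4t) = 5t^8 + 3t^7 + 2t^6 + 5t^5 + 5t^4 + 4t^2 + 2t.
Reduce using t^5 ≡ 3t^4 + 3t^3 + 2t + 3 (mod t^5 + 4t^4 + 4t^3 + 5t + 4).
Reduced: t^4 + 6t^3 + 4t^2 + 3t + 4.

4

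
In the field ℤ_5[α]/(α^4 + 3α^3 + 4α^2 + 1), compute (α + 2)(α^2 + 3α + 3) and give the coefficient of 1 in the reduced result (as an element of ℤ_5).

1

Multiply in ℤ_5[α]: (α + 2)·(α^2 + 3α + 3) = α^3 + 4α + 1.
Reduced: α^3 + 4α + 1.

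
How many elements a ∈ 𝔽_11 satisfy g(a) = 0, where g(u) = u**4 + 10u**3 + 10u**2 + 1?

Evaluate at each of the 11 elements of 𝔽_11:
g(0) = 1; g(1) = 0 → root; g(2) = 5; g(3) = 2; g(4) = 1; g(5) = 3; g(6) = 0 → root; g(7) = 8; g(8) = 1; g(9) = 10; g(10) = 2.
Roots: {1, 6}.

2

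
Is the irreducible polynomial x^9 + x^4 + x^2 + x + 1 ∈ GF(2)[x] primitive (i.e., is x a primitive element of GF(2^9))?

Write f(x) = x^9 + x^4 + x^2 + x + 1.
|GF(2^9)^×| = 2^9 − 1 = 511. Prime factorization: 511 = 7·73.
f is primitive ⇔ x has order 511 in GF(2)[x]/(f), i.e. x^(511/q) ≠ 1 for each prime q | 511.
x^(73) mod f = 1
x^(7) mod f = x^7.
Since x^(73) = 1, the order of x divides 73 < 511; not primitive.

No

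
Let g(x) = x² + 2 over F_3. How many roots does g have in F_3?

2

Evaluate at each of the 3 elements of F_3:
g(0) = 2; g(1) = 0 → root; g(2) = 0 → root.
Roots: {1, 2}.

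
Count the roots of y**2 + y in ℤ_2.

2

Write P(y) = y**2 + y.
Evaluate at each of the 2 elements of ℤ_2:
P(0) = 0 → root; P(1) = 0 → root.
Roots: {0, 1}.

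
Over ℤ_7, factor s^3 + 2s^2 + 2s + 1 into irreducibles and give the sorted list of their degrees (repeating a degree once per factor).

1, 1, 1

Write g(s) = s^3 + 2s^2 + 2s + 1.
Linear factors from roots: (s + 5), (s + 3), (s + 1).
Complete factorization: g(s) = (s + 1)·(s + 3)·(s + 5).
Factor degrees with multiplicity: 1 + 1 + 1 = 3.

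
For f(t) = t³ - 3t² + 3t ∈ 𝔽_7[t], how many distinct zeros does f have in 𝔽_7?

Evaluate at each of the 7 elements of 𝔽_7:
f(0) = 0 → root; f(1) = 1; f(2) = 2; f(3) = 2; f(4) = 0 → root; f(5) = 2; f(6) = 0 → root.
Roots: {0, 4, 6}.

3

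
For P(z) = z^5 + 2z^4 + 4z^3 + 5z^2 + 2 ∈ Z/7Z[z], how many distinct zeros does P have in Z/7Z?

Evaluate at each of the 7 elements of Z/7Z:
P(0) = 2; P(1) = 0 → root; P(2) = 6; P(3) = 0 → root; P(4) = 5; P(5) = 4; P(6) = 4.
Roots: {1, 3}.

2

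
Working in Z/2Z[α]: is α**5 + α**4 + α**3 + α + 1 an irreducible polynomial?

Write h(α) = α**5 + α**4 + α**3 + α + 1.
Check for roots in Z/2Z: h(0) = 1; h(1) = 1.
No roots, so no linear factors.
Monic irreducibles of degree 2 over GF(2): α**2 + α + 1.
None of them divide h (all give nonzero remainder).
No irreducible factor of degree ≤ 2 exists, so h is irreducible over GF(2).

Yes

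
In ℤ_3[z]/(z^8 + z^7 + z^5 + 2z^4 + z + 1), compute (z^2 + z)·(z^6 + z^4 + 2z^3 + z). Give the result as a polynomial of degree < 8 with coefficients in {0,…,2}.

Multiply in ℤ_3[z]: (z^2 + z)·(z^6 + z^4 + 2z^3 + z) = z^8 + z^7 + z^6 + 2z^4 + z^3 + z^2.
Reduce using z^8 ≡ 2z^7 + 2z^5 + z^4 + 2z + 2 (mod z^8 + z^7 + z^5 + 2z^4 + z + 1).
Reduced: z^6 + 2z^5 + z^3 + z^2 + 2z + 2.

z^6 + 2z^5 + z^3 + z^2 + 2z + 2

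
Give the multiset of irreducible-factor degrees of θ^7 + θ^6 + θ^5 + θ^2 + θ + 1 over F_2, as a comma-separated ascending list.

1, 2, 4

Write f(θ) = θ^7 + θ^6 + θ^5 + θ^2 + θ + 1.
Roots in F_2: f(0) = 1; f(1) = 0 → root.
Linear factors from roots: (θ + 1).
Complete factorization: f(θ) = (θ + 1)·(θ^2 + θ + 1)·(θ^4 + θ^3 + θ^2 + θ + 1).
Factor degrees with multiplicity: 1 + 2 + 4 = 7.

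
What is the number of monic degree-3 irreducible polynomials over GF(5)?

The number of monic irreducibles of degree 3 over GF(5) is (1/3)·Σ_{d∣3} μ(3/d) 5^d.
Divisors of 3: 1, 3; μ(3/d) for each: -1, 1.
Σ = − 5^1 + 5^3 = 120.
N = 120/3 = 40.

40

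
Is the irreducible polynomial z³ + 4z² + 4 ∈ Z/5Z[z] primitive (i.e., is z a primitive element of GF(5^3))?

Write f(z) = z³ + 4z² + 4.
|GF(5^3)^×| = 5^3 − 1 = 124. Prime factorization: 124 = 2^2·31.
f is primitive ⇔ z has order 124 in GF(5)[z]/(f), i.e. z^(124/q) ≠ 1 for each prime q | 124.
z^(62) mod f = 1
z^(4) mod f = z² + z + 1.
Since z^(62) = 1, the order of z divides 62 < 124; not primitive.

No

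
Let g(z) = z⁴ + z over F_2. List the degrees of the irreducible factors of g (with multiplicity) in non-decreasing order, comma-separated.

Roots in F_2: g(0) = 0 → root; g(1) = 0 → root.
Linear factors from roots: (z), (z + 1).
Complete factorization: g(z) = (z)·(z + 1)·(z² + z + 1).
Factor degrees with multiplicity: 1 + 1 + 2 = 4.

1, 1, 2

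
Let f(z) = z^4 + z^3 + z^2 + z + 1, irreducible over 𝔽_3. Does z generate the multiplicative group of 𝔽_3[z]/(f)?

|GF(3^4)^×| = 3^4 − 1 = 80. Prime factorization: 80 = 2^4·5.
f is primitive ⇔ z has order 80 in GF(3)[z]/(f), i.e. z^(80/q) ≠ 1 for each prime q | 80.
z^(40) mod f = 1
z^(16) mod f = z.
Since z^(40) = 1, the order of z divides 40 < 80; not primitive.

No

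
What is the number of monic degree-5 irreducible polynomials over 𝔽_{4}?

204

By the necklace-counting formula, N_4(5) = (1/5) Σ_{d|5} μ(5/d)·4^d.
Divisors of 5: 1, 5; μ(5/d) for each: -1, 1.
Σ = − 4^1 + 4^5 = 1020.
N = 1020/5 = 204.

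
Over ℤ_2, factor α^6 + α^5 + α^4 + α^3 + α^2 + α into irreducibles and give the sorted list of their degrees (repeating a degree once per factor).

1, 1, 2, 2

Write g(α) = α^6 + α^5 + α^4 + α^3 + α^2 + α.
Roots in ℤ_2: g(0) = 0 → root; g(1) = 0 → root.
Linear factors from roots: (α), (α + 1).
Complete factorization: g(α) = (α)·(α + 1)·(α^2 + α + 1)^2.
Factor degrees with multiplicity: 1 + 1 + 2 + 2 = 6.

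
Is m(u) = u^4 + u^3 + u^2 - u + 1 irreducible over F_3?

Check for roots in F_3: m(0) = 1; m(1) = 0 → root; m(2) = 0 → root.
m(1) = 0, so (u − 1) divides m(u); m is reducible.

No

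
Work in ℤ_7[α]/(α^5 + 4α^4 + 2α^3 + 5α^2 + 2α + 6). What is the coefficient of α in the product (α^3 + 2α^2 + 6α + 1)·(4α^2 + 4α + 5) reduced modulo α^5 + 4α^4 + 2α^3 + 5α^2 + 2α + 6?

Multiply in ℤ_7[α]: (α^3 + 2α^2 + 6α + 1)·(4α^2 + 4α + 5) = 4α^5 + 5α^4 + 2α^3 + 3α^2 + 6α + 5.
Reduce using α^5 ≡ 3α^4 + 5α^3 + 2α^2 + 5α + 1 (mod α^5 + 4α^4 + 2α^3 + 5α^2 + 2α + 6).
Reduced: 3α^4 + α^3 + 4α^2 + 5α + 2.

5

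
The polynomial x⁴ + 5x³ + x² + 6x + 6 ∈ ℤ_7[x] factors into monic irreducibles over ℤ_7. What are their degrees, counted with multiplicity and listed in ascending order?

Write h(x) = x⁴ + 5x³ + x² + 6x + 6.
Complete factorization: h(x) = (x⁴ + 5x³ + x² + 6x + 6).
Factor degrees with multiplicity: 4 = 4.

4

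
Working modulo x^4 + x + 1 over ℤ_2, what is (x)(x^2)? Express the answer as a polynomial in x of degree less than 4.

Multiply in ℤ_2[x]: (x)·(x^2) = x^3.
Reduced: x^3.

x^3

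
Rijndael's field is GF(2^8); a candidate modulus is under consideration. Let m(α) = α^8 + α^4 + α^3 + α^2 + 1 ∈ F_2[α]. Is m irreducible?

Check for roots in F_2: m(0) = 1; m(1) = 1.
No roots, so no linear factors.
Monic irreducibles of degree 2 over GF(2): α^2 + α + 1.
None of them divide m (all give nonzero remainder).
Monic irreducibles of degree 3 over GF(2): α^3 + α + 1, α^3 + α^2 + 1.
None of them divide m (all give nonzero remainder).
Monic irreducibles of degree 4 over GF(2): α^4 + α + 1, α^4 + α^3 + 1, α^4 + α^3 + α^2 + α + 1.
None of them divide m (all give nonzero remainder).
No irreducible factor of degree ≤ 4 exists, so m is irreducible over GF(2).

Yes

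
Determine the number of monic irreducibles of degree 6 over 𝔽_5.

Gauss's count: N_{5}(6) = (1/6) Σ_{d|6} μ(6/d)·5^d.
Divisors of 6: 1, 2, 3, 6; μ(6/d) for each: 1, -1, -1, 1.
Σ = 5^1 − 5^2 − 5^3 + 5^6 = 15480.
N = 15480/6 = 2580.

2580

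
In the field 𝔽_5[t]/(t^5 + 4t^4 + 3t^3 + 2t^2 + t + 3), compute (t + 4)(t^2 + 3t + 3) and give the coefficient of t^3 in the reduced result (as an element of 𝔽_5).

Multiply in 𝔽_5[t]: (t + 4)·(t^2 + 3t + 3) = t^3 + 2t^2 + 2.
Reduced: t^3 + 2t^2 + 2.

1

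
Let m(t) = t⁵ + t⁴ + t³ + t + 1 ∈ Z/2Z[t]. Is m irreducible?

Yes

Check for roots in Z/2Z: m(0) = 1; m(1) = 1.
No roots, so no linear factors.
Monic irreducibles of degree 2 over GF(2): t² + t + 1.
None of them divide m (all give nonzero remainder).
No irreducible factor of degree ≤ 2 exists, so m is irreducible over GF(2).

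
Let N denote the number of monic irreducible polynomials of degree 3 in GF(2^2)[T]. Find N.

20

The number of monic irreducibles of degree 3 over GF(4) is (1/3)·Σ_{d∣3} μ(3/d) 4^d.
Divisors of 3: 1, 3; μ(3/d) for each: -1, 1.
Σ = − 4^1 + 4^3 = 60.
N = 60/3 = 20.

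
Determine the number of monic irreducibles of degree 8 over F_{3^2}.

5380020

x^(9^8) − x is the product of all monic irreducibles of degree dividing 8; Möbius inversion gives N = (1/8) Σ μ(8/d)·9^d.
Divisors of 8: 1, 2, 4, 8; μ(8/d) for each: 0, 0, -1, 1.
Σ = − 9^4 + 9^8 = 43040160.
N = 43040160/8 = 5380020.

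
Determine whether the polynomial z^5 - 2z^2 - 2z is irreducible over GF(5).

Write h(z) = z^5 - 2z^2 - 2z.
Check for roots in GF(5): h(0) = 0 → root; h(1) = 2; h(2) = 0 → root; h(3) = 4; h(4) = 4.
h(0) = 0, so (z) divides h(z); h is reducible.

No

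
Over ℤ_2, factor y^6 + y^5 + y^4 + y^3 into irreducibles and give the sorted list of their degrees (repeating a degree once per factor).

1, 1, 1, 1, 1, 1

Write h(y) = y^6 + y^5 + y^4 + y^3.
Roots in ℤ_2: h(0) = 0 → root; h(1) = 0 → root.
Linear factors from roots: (y), (y + 1).
Complete factorization: h(y) = (y)^3·(y + 1)^3.
Factor degrees with multiplicity: 1 + 1 + 1 + 1 + 1 + 1 = 6.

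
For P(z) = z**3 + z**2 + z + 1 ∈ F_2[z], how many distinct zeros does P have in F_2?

Evaluate at each of the 2 elements of F_2:
P(0) = 1; P(1) = 0 → root.
Roots: {1}.

1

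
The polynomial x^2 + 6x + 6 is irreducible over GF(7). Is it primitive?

No

Write f(x) = x^2 + 6x + 6.
|GF(7^2)^×| = 7^2 − 1 = 48. Prime factorization: 48 = 2^4·3.
f is primitive ⇔ x has order 48 in GF(7)[x]/(f), i.e. x^(48/q) ≠ 1 for each prime q | 48.
x^(24) mod f = 6.
x^(16) mod f = 1
Since x^(16) = 1, the order of x divides 16 < 48; not primitive.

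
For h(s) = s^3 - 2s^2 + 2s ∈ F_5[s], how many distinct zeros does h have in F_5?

3

Evaluate at each of the 5 elements of F_5:
h(0) = 0 → root; h(1) = 1; h(2) = 4; h(3) = 0 → root; h(4) = 0 → root.
Roots: {0, 3, 4}.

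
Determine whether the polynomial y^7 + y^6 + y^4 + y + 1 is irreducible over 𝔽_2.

Yes

Write g(y) = y^7 + y^6 + y^4 + y + 1.
Check for roots in 𝔽_2: g(0) = 1; g(1) = 1.
No roots, so no linear factors.
Monic irreducibles of degree 2 over GF(2): y^2 + y + 1.
None of them divide g (all give nonzero remainder).
Monic irreducibles of degree 3 over GF(2): y^3 + y + 1, y^3 + y^2 + 1.
None of them divide g (all give nonzero remainder).
No irreducible factor of degree ≤ 3 exists, so g is irreducible over GF(2).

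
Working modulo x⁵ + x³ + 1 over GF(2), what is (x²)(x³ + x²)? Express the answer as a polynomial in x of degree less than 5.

x^4 + x^3 + 1

Multiply in GF(2)[x]: (x²)·(x³ + x²) = x⁵ + x⁴.
Reduce using x⁵ ≡ x³ + 1 (mod x⁵ + x³ + 1).
Reduced: x⁴ + x³ + 1.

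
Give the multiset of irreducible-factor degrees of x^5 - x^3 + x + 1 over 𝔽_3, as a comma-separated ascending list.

1, 1, 3

Write g(x) = x^5 - x^3 + x + 1.
Roots in 𝔽_3: g(0) = 1; g(1) = 2; g(2) = 0 → root.
Linear factors from roots: (x + 1).
Complete factorization: g(x) = (x + 1)^2·(x^3 + x^2 - x + 1).
Factor degrees with multiplicity: 1 + 1 + 3 = 5.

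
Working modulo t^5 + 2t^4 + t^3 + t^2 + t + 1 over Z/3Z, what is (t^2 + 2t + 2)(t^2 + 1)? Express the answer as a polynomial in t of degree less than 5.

Multiply in Z/3Z[t]: (t^2 + 2t + 2)·(t^2 + 1) = t^4 + 2t^3 + 2t + 2.
Reduced: t^4 + 2t^3 + 2t + 2.

t^4 + 2t^3 + 2t + 2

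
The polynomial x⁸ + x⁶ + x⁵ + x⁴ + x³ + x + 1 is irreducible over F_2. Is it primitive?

No

Write f(x) = x⁸ + x⁶ + x⁵ + x⁴ + x³ + x + 1.
|GF(2^8)^×| = 2^8 − 1 = 255. Prime factorization: 255 = 3·5·17.
f is primitive ⇔ x has order 255 in GF(2)[x]/(f), i.e. x^(255/q) ≠ 1 for each prime q | 255.
x^(85) mod f = 1
x^(51) mod f = x⁶ + x⁵ + x⁴ + x³.
x^(15) mod f = x⁷ + x⁵ + x⁴ + x³ + x².
Since x^(85) = 1, the order of x divides 85 < 255; not primitive.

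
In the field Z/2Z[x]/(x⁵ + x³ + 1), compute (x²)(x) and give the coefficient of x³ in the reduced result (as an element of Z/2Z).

1

Multiply in Z/2Z[x]: (x²)·(x) = x³.
Reduced: x³.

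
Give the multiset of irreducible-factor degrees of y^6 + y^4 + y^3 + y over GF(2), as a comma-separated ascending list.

1, 1, 1, 1, 2

Write f(y) = y^6 + y^4 + y^3 + y.
Roots in GF(2): f(0) = 0 → root; f(1) = 0 → root.
Linear factors from roots: (y), (y + 1).
Complete factorization: f(y) = (y)·(y + 1)^3·(y^2 + y + 1).
Factor degrees with multiplicity: 1 + 1 + 1 + 1 + 2 = 6.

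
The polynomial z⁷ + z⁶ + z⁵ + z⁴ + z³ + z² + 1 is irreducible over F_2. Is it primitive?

Yes

Write f(z) = z⁷ + z⁶ + z⁵ + z⁴ + z³ + z² + 1.
|GF(2^7)^×| = 2^7 − 1 = 127. Prime factorization: 127 = 127.
f is primitive ⇔ z has order 127 in GF(2)[z]/(f), i.e. z^(127/q) ≠ 1 for each prime q | 127.
z^(1) mod f = z.
None equal 1, so z has full order 127; f is primitive.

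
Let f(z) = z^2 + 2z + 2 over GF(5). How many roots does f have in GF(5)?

Evaluate at each of the 5 elements of GF(5):
f(0) = 2; f(1) = 0 → root; f(2) = 0 → root; f(3) = 2; f(4) = 1.
Roots: {1, 2}.

2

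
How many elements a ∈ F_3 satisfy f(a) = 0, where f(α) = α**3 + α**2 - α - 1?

2

Evaluate at each of the 3 elements of F_3:
f(0) = 2; f(1) = 0 → root; f(2) = 0 → root.
Roots: {1, 2}.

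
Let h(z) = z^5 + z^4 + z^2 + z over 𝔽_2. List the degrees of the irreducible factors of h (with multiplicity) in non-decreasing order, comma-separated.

1, 1, 1, 2

Roots in 𝔽_2: h(0) = 0 → root; h(1) = 0 → root.
Linear factors from roots: (z), (z + 1).
Complete factorization: h(z) = (z)·(z + 1)^2·(z^2 + z + 1).
Factor degrees with multiplicity: 1 + 1 + 1 + 2 = 5.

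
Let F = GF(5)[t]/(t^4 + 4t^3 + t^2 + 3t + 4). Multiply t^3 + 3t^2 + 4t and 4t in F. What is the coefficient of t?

3

Multiply in GF(5)[t]: (t^3 + 3t^2 + 4t)·(4t) = 4t^4 + 2t^3 + t^2.
Reduce using t^4 ≡ t^3 + 4t^2 + 2t + 1 (mod t^4 + 4t^3 + t^2 + 3t + 4).
Reduced: t^3 + 2t^2 + 3t + 4.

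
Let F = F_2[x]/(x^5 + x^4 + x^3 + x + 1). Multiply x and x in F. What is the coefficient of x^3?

Multiply in F_2[x]: (x)·(x) = x^2.
Reduced: x^2.

0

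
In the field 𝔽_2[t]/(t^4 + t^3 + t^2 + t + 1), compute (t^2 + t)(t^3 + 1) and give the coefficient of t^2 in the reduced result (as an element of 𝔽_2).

0

Multiply in 𝔽_2[t]: (t^2 + t)·(t^3 + 1) = t^5 + t^4 + t^2 + t.
Reduce using t^4 ≡ t^3 + t^2 + t + 1 (mod t^4 + t^3 + t^2 + t + 1).
Reduced: t^3.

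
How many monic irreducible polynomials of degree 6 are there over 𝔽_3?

116

By the necklace-counting formula, N_3(6) = (1/6) Σ_{d|6} μ(6/d)·3^d.
Divisors of 6: 1, 2, 3, 6; μ(6/d) for each: 1, -1, -1, 1.
Σ = 3^1 − 3^2 − 3^3 + 3^6 = 696.
N = 696/6 = 116.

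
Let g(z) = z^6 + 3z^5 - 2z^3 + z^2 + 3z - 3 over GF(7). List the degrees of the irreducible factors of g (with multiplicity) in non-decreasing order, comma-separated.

Linear factors from roots: (z + 2).
Complete factorization: g(z) = (z + 2)·(z^2 - 2z - 2)·(z^3 + 3z^2 - z - 1).
Factor degrees with multiplicity: 1 + 2 + 3 = 6.

1, 2, 3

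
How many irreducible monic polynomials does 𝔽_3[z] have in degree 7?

The number of monic irreducibles of degree 7 over GF(3) is (1/7)·Σ_{d∣7} μ(7/d) 3^d.
Divisors of 7: 1, 7; μ(7/d) for each: -1, 1.
Σ = − 3^1 + 3^7 = 2184.
N = 2184/7 = 312.

312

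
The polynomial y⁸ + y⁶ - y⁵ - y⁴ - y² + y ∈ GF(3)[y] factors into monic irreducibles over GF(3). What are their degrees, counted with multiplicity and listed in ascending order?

Write f(y) = y⁸ + y⁶ - y⁵ - y⁴ - y² + y.
Roots in GF(3): f(0) = 0 → root; f(1) = 0 → root; f(2) = 0 → root.
Linear factors from roots: (y), (y - 1), (y + 1).
Complete factorization: f(y) = (y)·(y - 1)·(y + 1)^2·(y² + 1)·(y² - y - 1).
Factor degrees with multiplicity: 1 + 1 + 1 + 1 + 2 + 2 = 8.

1, 1, 1, 1, 2, 2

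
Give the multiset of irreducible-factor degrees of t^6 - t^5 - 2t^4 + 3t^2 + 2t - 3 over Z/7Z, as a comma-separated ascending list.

1, 2, 3

Write f(t) = t^6 - t^5 - 2t^4 + 3t^2 + 2t - 3.
Linear factors from roots: (t - 1).
Complete factorization: f(t) = (t - 1)·(t^2 - 3t - 1)·(t^3 + 3t^2 + t - 3).
Factor degrees with multiplicity: 1 + 2 + 3 = 6.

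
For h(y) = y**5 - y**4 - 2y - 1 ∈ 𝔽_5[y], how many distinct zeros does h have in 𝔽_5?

Evaluate at each of the 5 elements of 𝔽_5:
h(0) = 4; h(1) = 2; h(2) = 1; h(3) = 0 → root; h(4) = 4.
Roots: {3}.

1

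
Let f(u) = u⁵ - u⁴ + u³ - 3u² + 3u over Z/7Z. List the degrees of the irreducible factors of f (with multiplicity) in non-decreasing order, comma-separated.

Linear factors from roots: (u).
Complete factorization: f(u) = (u)·(u² + 2u + 2)·(u² - 3u - 2).
Factor degrees with multiplicity: 1 + 2 + 2 = 5.

1, 2, 2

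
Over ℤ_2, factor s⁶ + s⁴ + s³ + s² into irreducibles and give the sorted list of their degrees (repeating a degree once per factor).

Write f(s) = s⁶ + s⁴ + s³ + s².
Roots in ℤ_2: f(0) = 0 → root; f(1) = 0 → root.
Linear factors from roots: (s), (s + 1).
Complete factorization: f(s) = (s + 1)·(s)^2·(s³ + s² + 1).
Factor degrees with multiplicity: 1 + 1 + 1 + 3 = 6.

1, 1, 1, 3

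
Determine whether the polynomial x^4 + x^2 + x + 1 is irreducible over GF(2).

Write P(x) = x^4 + x^2 + x + 1.
Check for roots in GF(2): P(0) = 1; P(1) = 0 → root.
P(1) = 0, so (x − 1) divides P(x); P is reducible.

No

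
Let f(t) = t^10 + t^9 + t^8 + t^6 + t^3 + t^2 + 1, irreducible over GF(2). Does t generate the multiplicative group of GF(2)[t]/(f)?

Yes

|GF(2^10)^×| = 2^10 − 1 = 1023. Prime factorization: 1023 = 3·11·31.
f is primitive ⇔ t has order 1023 in GF(2)[t]/(f), i.e. t^(1023/q) ≠ 1 for each prime q | 1023.
t^(341) mod f = t^9 + t^7 + t^6 + t^5.
t^(93) mod f = t^8 + t^7 + t^5 + t^2 + 1.
t^(33) mod f = t^7 + t^6 + t^2.
None equal 1, so t has full order 1023; f is primitive.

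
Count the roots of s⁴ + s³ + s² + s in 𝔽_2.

2

Write P(s) = s⁴ + s³ + s² + s.
Evaluate at each of the 2 elements of 𝔽_2:
P(0) = 0 → root; P(1) = 0 → root.
Roots: {0, 1}.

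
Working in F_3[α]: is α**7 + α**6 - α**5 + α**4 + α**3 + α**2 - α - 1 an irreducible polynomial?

Yes

Write f(α) = α**7 + α**6 - α**5 + α**4 + α**3 + α**2 - α - 1.
Check for roots in F_3: f(0) = 2; f(1) = 2; f(2) = 2.
No roots, so no linear factors.
Monic irreducibles of degree 2 over GF(3): α**2 + 1, α**2 + α - 1, α**2 - α - 1.
None of them divide f (all give nonzero remainder).
Degree-3 irreducible divisors: test the 8 monic irreducibles of degree 3 over GF(3).
None of them divide f (all give nonzero remainder).
No irreducible factor of degree ≤ 3 exists, so f is irreducible over GF(3).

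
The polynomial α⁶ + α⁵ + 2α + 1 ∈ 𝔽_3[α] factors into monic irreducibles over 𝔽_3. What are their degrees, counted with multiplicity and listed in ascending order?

2, 2, 2

Write f(α) = α⁶ + α⁵ + 2α + 1.
Roots in 𝔽_3: f(0) = 1; f(1) = 2; f(2) = 2.
Complete factorization: f(α) = (α² + 1)·(α² + 2α + 2)^2.
Factor degrees with multiplicity: 2 + 2 + 2 = 6.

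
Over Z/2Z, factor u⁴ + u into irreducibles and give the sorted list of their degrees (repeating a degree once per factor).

1, 1, 2

Write h(u) = u⁴ + u.
Roots in Z/2Z: h(0) = 0 → root; h(1) = 0 → root.
Linear factors from roots: (u), (u + 1).
Complete factorization: h(u) = (u)·(u + 1)·(u² + u + 1).
Factor degrees with multiplicity: 1 + 1 + 2 = 4.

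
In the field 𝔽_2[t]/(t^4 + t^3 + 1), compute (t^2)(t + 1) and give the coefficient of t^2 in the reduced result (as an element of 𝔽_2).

Multiply in 𝔽_2[t]: (t^2)·(t + 1) = t^3 + t^2.
Reduced: t^3 + t^2.

1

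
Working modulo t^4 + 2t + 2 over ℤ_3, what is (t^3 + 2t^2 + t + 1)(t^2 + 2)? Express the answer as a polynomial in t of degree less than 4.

2t + 1

Multiply in ℤ_3[t]: (t^3 + 2t^2 + t + 1)·(t^2 + 2) = t^5 + 2t^4 + 2t^2 + 2t + 2.
Reduce using t^4 ≡ t + 1 (mod t^4 + 2t + 2).
Reduced: 2t + 1.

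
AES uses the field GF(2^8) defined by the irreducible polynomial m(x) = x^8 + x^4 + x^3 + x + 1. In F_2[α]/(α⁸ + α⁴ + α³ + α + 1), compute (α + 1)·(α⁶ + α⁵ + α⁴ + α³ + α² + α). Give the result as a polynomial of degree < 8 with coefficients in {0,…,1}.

α^7 + α

Multiply in F_2[α]: (α + 1)·(α⁶ + α⁵ + α⁴ + α³ + α² + α) = α⁷ + α.
Reduced: α⁷ + α.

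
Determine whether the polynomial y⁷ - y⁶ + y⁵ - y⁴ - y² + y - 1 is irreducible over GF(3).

Write P(y) = y⁷ - y⁶ + y⁵ - y⁴ - y² + y - 1.
Check for roots in GF(3): P(0) = 2; P(1) = 2; P(2) = 2.
No roots, so no linear factors.
Monic irreducibles of degree 2 over GF(3): y² + 1, y² + y - 1, y² - y - 1.
None of them divide P (all give nonzero remainder).
Degree-3 irreducible divisors: test the 8 monic irreducibles of degree 3 over GF(3).
None of them divide P (all give nonzero remainder).
No irreducible factor of degree ≤ 3 exists, so P is irreducible over GF(3).

Yes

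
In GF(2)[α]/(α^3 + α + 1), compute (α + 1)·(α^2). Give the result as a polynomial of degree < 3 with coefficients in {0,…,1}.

Multiply in GF(2)[α]: (α + 1)·(α^2) = α^3 + α^2.
Reduce using α^3 ≡ α + 1 (mod α^3 + α + 1).
Reduced: α^2 + α + 1.

α^2 + α + 1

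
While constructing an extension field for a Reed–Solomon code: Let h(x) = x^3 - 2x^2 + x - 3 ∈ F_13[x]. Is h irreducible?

Check each element of F_13 for a root: h(0)=10, h(1)=10, h(2)=12, h(3)=9, h(4)=7, h(5)=12, h(6)=4, h(7)=2, h(8)=12, h(9)=1, h(10)=1, h(11)=5, h(12)=6.
No roots. A degree-3 polynomial over a field with no linear factor is irreducible.

Yes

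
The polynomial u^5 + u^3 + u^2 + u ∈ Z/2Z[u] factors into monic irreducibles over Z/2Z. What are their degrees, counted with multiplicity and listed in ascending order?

1, 1, 3

Write g(u) = u^5 + u^3 + u^2 + u.
Roots in Z/2Z: g(0) = 0 → root; g(1) = 0 → root.
Linear factors from roots: (u), (u + 1).
Complete factorization: g(u) = (u)·(u + 1)·(u^3 + u^2 + 1).
Factor degrees with multiplicity: 1 + 1 + 3 = 5.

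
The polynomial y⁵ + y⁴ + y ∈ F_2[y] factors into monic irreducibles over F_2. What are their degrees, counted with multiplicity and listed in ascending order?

1, 4

Write g(y) = y⁵ + y⁴ + y.
Roots in F_2: g(0) = 0 → root; g(1) = 1.
Linear factors from roots: (y).
Complete factorization: g(y) = (y)·(y⁴ + y³ + 1).
Factor degrees with multiplicity: 1 + 4 = 5.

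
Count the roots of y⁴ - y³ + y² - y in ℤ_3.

2

Write h(y) = y⁴ - y³ + y² - y.
Evaluate at each of the 3 elements of ℤ_3:
h(0) = 0 → root; h(1) = 0 → root; h(2) = 1.
Roots: {0, 1}.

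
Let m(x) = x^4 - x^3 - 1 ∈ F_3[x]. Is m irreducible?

Check for roots in F_3: m(0) = 2; m(1) = 2; m(2) = 1.
No roots, so no linear factors.
Monic irreducibles of degree 2 over GF(3): x^2 + 1, x^2 + x - 1, x^2 - x - 1.
None of them divide m (all give nonzero remainder).
No irreducible factor of degree ≤ 2 exists, so m is irreducible over GF(3).

Yes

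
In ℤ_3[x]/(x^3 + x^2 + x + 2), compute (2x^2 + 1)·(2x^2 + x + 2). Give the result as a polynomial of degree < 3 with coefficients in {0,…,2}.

x^2 + x

Multiply in ℤ_3[x]: (2x^2 + 1)·(2x^2 + x + 2) = x^4 + 2x^3 + x + 2.
Reduce using x^3 ≡ 2x^2 + 2x + 1 (mod x^3 + x^2 + x + 2).
Reduced: x^2 + x.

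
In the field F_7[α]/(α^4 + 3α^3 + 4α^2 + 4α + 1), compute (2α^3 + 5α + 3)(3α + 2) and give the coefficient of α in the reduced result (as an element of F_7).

2

Multiply in F_7[α]: (2α^3 + 5α + 3)·(3α + 2) = 6α^4 + 4α^3 + α^2 + 5α + 6.
Reduce using α^4 ≡ 4α^3 + 3α^2 + 3α + 6 (mod α^4 + 3α^3 + 4α^2 + 4α + 1).
Reduced: 5α^2 + 2α.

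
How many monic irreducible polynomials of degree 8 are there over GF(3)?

810

By the necklace-counting formula, N_3(8) = (1/8) Σ_{d|8} μ(8/d)·3^d.
Divisors of 8: 1, 2, 4, 8; μ(8/d) for each: 0, 0, -1, 1.
Σ = − 3^4 + 3^8 = 6480.
N = 6480/8 = 810.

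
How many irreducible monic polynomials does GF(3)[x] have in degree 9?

x^(3^9) − x is the product of all monic irreducibles of degree dividing 9; Möbius inversion gives N = (1/9) Σ μ(9/d)·3^d.
Divisors of 9: 1, 3, 9; μ(9/d) for each: 0, -1, 1.
Σ = − 3^3 + 3^9 = 19656.
N = 19656/9 = 2184.

2184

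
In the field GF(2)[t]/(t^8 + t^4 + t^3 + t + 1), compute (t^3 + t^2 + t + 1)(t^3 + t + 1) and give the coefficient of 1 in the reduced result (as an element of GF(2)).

1

Multiply in GF(2)[t]: (t^3 + t^2 + t + 1)·(t^3 + t + 1) = t^6 + t^5 + t^3 + 1.
Reduced: t^6 + t^5 + t^3 + 1.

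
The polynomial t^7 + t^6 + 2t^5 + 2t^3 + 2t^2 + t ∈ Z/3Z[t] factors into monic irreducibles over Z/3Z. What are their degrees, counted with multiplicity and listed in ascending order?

Write f(t) = t^7 + t^6 + 2t^5 + 2t^3 + 2t^2 + t.
Roots in Z/3Z: f(0) = 0 → root; f(1) = 0 → root; f(2) = 0 → root.
Linear factors from roots: (t), (t + 2), (t + 1).
Complete factorization: f(t) = (t)·(t + 1)·(t + 2)·(t^2 + 1)·(t^2 + t + 2).
Factor degrees with multiplicity: 1 + 1 + 1 + 2 + 2 = 7.

1, 1, 1, 2, 2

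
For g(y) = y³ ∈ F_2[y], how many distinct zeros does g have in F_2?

1

Evaluate at each of the 2 elements of F_2:
g(0) = 0 → root; g(1) = 1.
Roots: {0}.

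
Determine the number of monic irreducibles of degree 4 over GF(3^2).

The number of monic irreducibles of degree 4 over GF(9) is (1/4)·Σ_{d∣4} μ(4/d) 9^d.
Divisors of 4: 1, 2, 4; μ(4/d) for each: 0, -1, 1.
Σ = − 9^2 + 9^4 = 6480.
N = 6480/4 = 1620.

1620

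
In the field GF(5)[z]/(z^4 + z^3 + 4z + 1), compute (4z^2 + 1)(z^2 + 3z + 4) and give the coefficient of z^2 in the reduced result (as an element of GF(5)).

2

Multiply in GF(5)[z]: (4z^2 + 1)·(z^2 + 3z + 4) = 4z^4 + 2z^3 + 2z^2 + 3z + 4.
Reduce using z^4 ≡ 4z^3 + z + 4 (mod z^4 + z^3 + 4z + 1).
Reduced: 3z^3 + 2z^2 + 2z.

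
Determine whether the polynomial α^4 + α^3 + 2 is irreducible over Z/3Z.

Write m(α) = α^4 + α^3 + 2.
Check for roots in Z/3Z: m(0) = 2; m(1) = 1; m(2) = 2.
No roots, so no linear factors.
Monic irreducibles of degree 2 over GF(3): α^2 + 1, α^2 + α + 2, α^2 + 2α + 2.
None of them divide m (all give nonzero remainder).
No irreducible factor of degree ≤ 2 exists, so m is irreducible over GF(3).

Yes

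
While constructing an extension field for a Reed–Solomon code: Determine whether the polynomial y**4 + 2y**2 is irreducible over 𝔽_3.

No

Write g(y) = y**4 + 2y**2.
Check for roots in 𝔽_3: g(0) = 0 → root; g(1) = 0 → root; g(2) = 0 → root.
g(0) = 0, so (y) divides g(y); g is reducible.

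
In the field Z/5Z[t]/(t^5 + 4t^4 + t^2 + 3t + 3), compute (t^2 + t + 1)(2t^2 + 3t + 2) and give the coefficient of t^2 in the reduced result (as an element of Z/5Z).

2

Multiply in Z/5Z[t]: (t^2 + t + 1)·(2t^2 + 3t + 2) = 2t^4 + 2t^2 + 2.
Reduced: 2t^4 + 2t^2 + 2.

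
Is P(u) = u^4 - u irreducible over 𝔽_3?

No

Check for roots in 𝔽_3: P(0) = 0 → root; P(1) = 0 → root; P(2) = 2.
P(0) = 0, so (u) divides P(u); P is reducible.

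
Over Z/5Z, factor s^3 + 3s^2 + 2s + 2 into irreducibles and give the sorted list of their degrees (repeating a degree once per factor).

3

Write g(s) = s^3 + 3s^2 + 2s + 2.
Roots in Z/5Z: g(0) = 2; g(1) = 3; g(2) = 1; g(3) = 2; g(4) = 2.
Complete factorization: g(s) = (s^3 + 3s^2 + 2s + 2).
Factor degrees with multiplicity: 3 = 3.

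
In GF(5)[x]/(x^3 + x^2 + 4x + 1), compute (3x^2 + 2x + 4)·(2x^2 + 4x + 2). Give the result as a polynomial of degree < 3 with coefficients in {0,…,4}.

3x^2 + 4x + 3

Multiply in GF(5)[x]: (3x^2 + 2x + 4)·(2x^2 + 4x + 2) = x^4 + x^3 + 2x^2 + 3.
Reduce using x^3 ≡ 4x^2 + x + 4 (mod x^3 + x^2 + 4x + 1).
Reduced: 3x^2 + 4x + 3.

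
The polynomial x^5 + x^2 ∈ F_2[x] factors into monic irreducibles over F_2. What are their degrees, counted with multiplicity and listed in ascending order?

1, 1, 1, 2

Write f(x) = x^5 + x^2.
Roots in F_2: f(0) = 0 → root; f(1) = 0 → root.
Linear factors from roots: (x), (x + 1).
Complete factorization: f(x) = (x + 1)·(x)^2·(x^2 + x + 1).
Factor degrees with multiplicity: 1 + 1 + 1 + 2 = 5.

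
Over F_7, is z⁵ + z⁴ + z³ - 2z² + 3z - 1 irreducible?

No

Write m(z) = z⁵ + z⁴ + z³ - 2z² + 3z - 1.
Check for roots in F_7: m(0) = 6; m(1) = 3; m(2) = 4; m(3) = 5; m(4) = 0 → root; m(5) = 3; m(6) = 0 → root.
m(4) = 0, so (z − 4) divides m(z); m is reducible.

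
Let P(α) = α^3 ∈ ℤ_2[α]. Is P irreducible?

Check for roots in ℤ_2: P(0) = 0 → root; P(1) = 1.
P(0) = 0, so (α) divides P(α); P is reducible.

No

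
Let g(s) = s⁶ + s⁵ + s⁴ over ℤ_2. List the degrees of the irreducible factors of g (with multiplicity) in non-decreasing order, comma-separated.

Roots in ℤ_2: g(0) = 0 → root; g(1) = 1.
Linear factors from roots: (s).
Complete factorization: g(s) = (s)^4·(s² + s + 1).
Factor degrees with multiplicity: 1 + 1 + 1 + 1 + 2 = 6.

1, 1, 1, 1, 2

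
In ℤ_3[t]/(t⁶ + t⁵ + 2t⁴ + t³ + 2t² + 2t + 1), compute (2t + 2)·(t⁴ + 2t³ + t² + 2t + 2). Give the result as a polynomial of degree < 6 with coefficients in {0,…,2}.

Multiply in ℤ_3[t]: (2t + 2)·(t⁴ + 2t³ + t² + 2t + 2) = 2t⁵ + 2t + 1.
Reduced: 2t⁵ + 2t + 1.

2t^5 + 2t + 1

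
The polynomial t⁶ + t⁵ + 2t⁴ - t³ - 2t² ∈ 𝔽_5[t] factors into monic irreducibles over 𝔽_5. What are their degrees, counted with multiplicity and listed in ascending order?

Write h(t) = t⁶ + t⁵ + 2t⁴ - t³ - 2t².
Roots in 𝔽_5: h(0) = 0 → root; h(1) = 1; h(2) = 2; h(3) = 4; h(4) = 1.
Linear factors from roots: (t).
Complete factorization: h(t) = (t)^2·(t² + 2t - 2)·(t² - t + 1).
Factor degrees with multiplicity: 1 + 1 + 2 + 2 = 6.

1, 1, 2, 2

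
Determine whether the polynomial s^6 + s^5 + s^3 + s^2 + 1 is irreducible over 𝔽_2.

Write m(s) = s^6 + s^5 + s^3 + s^2 + 1.
Check for roots in 𝔽_2: m(0) = 1; m(1) = 1.
No roots, so no linear factors.
Monic irreducibles of degree 2 over GF(2): s^2 + s + 1.
None of them divide m (all give nonzero remainder).
Monic irreducibles of degree 3 over GF(2): s^3 + s + 1, s^3 + s^2 + 1.
None of them divide m (all give nonzero remainder).
No irreducible factor of degree ≤ 3 exists, so m is irreducible over GF(2).

Yes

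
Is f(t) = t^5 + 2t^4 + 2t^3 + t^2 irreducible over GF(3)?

No

Check for roots in GF(3): f(0) = 0 → root; f(1) = 0 → root; f(2) = 0 → root.
f(0) = 0, so (t) divides f(t); f is reducible.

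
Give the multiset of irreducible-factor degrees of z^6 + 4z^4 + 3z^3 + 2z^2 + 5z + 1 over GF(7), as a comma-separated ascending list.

Write f(z) = z^6 + 4z^4 + 3z^3 + 2z^2 + 5z + 1.
Linear factors from roots: (z + 1).
Complete factorization: f(z) = (z + 1)·(z^2 + 4)·(z^3 + 6z^2 + z + 2).
Factor degrees with multiplicity: 1 + 2 + 3 = 6.

1, 2, 3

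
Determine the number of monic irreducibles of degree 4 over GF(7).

By the necklace-counting formula, N_7(4) = (1/4) Σ_{d|4} μ(4/d)·7^d.
Divisors of 4: 1, 2, 4; μ(4/d) for each: 0, -1, 1.
Σ = − 7^2 + 7^4 = 2352.
N = 2352/4 = 588.

588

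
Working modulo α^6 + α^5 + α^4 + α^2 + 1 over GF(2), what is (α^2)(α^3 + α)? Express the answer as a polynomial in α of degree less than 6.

α^5 + α^3

Multiply in GF(2)[α]: (α^2)·(α^3 + α) = α^5 + α^3.
Reduced: α^5 + α^3.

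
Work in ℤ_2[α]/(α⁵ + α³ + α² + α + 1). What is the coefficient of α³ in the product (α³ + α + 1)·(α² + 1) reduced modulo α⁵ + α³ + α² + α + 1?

1

Multiply in ℤ_2[α]: (α³ + α + 1)·(α² + 1) = α⁵ + α² + α + 1.
Reduce using α⁵ ≡ α³ + α² + α + 1 (mod α⁵ + α³ + α² + α + 1).
Reduced: α³.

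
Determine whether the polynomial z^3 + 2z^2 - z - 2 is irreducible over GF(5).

Write f(z) = z^3 + 2z^2 - z - 2.
Check for roots in GF(5): f(0) = 3; f(1) = 0 → root; f(2) = 2; f(3) = 0 → root; f(4) = 0 → root.
f(1) = 0, so (z − 1) divides f(z); f is reducible.

No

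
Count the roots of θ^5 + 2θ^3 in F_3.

3

Write P(θ) = θ^5 + 2θ^3.
Evaluate at each of the 3 elements of F_3:
P(0) = 0 → root; P(1) = 0 → root; P(2) = 0 → root.
Roots: {0, 1, 2}.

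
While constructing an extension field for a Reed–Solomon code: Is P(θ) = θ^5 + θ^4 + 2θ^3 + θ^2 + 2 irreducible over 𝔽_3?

Yes

Check for roots in 𝔽_3: P(0) = 2; P(1) = 1; P(2) = 1.
No roots, so no linear factors.
Monic irreducibles of degree 2 over GF(3): θ^2 + 1, θ^2 + θ + 2, θ^2 + 2θ + 2.
None of them divide P (all give nonzero remainder).
No irreducible factor of degree ≤ 2 exists, so P is irreducible over GF(3).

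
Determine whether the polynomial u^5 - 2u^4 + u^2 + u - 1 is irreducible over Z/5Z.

Write P(u) = u^5 - 2u^4 + u^2 + u - 1.
Check for roots in Z/5Z: P(0) = 4; P(1) = 0 → root; P(2) = 0 → root; P(3) = 2; P(4) = 1.
P(1) = 0, so (u − 1) divides P(u); P is reducible.

No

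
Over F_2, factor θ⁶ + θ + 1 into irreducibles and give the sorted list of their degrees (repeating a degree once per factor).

6

Write f(θ) = θ⁶ + θ + 1.
Roots in F_2: f(0) = 1; f(1) = 1.
Complete factorization: f(θ) = (θ⁶ + θ + 1).
Factor degrees with multiplicity: 6 = 6.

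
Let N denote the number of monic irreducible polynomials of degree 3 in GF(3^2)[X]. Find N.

240

Gauss's count: N_{9}(3) = (1/3) Σ_{d|3} μ(3/d)·9^d.
Divisors of 3: 1, 3; μ(3/d) for each: -1, 1.
Σ = − 9^1 + 9^3 = 720.
N = 720/3 = 240.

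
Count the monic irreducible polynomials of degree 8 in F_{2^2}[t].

8160

By the necklace-counting formula, N_4(8) = (1/8) Σ_{d|8} μ(8/d)·4^d.
Divisors of 8: 1, 2, 4, 8; μ(8/d) for each: 0, 0, -1, 1.
Σ = − 4^4 + 4^8 = 65280.
N = 65280/8 = 8160.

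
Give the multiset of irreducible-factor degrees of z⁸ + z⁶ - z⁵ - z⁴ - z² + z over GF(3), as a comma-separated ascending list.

Write h(z) = z⁸ + z⁶ - z⁵ - z⁴ - z² + z.
Roots in GF(3): h(0) = 0 → root; h(1) = 0 → root; h(2) = 0 → root.
Linear factors from roots: (z), (z - 1), (z + 1).
Complete factorization: h(z) = (z)·(z - 1)·(z + 1)^2·(z² + 1)·(z² - z - 1).
Factor degrees with multiplicity: 1 + 1 + 1 + 1 + 2 + 2 = 8.

1, 1, 1, 1, 2, 2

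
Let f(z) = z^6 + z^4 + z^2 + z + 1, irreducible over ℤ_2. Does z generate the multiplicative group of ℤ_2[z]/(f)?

|GF(2^6)^×| = 2^6 − 1 = 63. Prime factorization: 63 = 3^2·7.
f is primitive ⇔ z has order 63 in GF(2)[z]/(f), i.e. z^(63/q) ≠ 1 for each prime q | 63.
z^(21) mod f = 1
z^(9) mod f = z^4 + z^2 + z.
Since z^(21) = 1, the order of z divides 21 < 63; not primitive.

No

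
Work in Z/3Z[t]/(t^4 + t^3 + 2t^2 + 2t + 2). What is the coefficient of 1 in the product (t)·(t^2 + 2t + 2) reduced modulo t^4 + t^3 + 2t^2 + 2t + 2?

0

Multiply in Z/3Z[t]: (t)·(t^2 + 2t + 2) = t^3 + 2t^2 + 2t.
Reduced: t^3 + 2t^2 + 2t.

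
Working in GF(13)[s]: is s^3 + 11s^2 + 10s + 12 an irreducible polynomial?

Yes

Write h(s) = s^3 + 11s^2 + 10s + 12.
Check each element of GF(13) for a root: h(0)=12, h(1)=8, h(2)=6, h(3)=12, h(4)=6, h(5)=7, h(6)=8, h(7)=2, h(8)=8, h(9)=6, h(10)=2, h(11)=2, h(12)=12.
No roots. A degree-3 polynomial over a field with no linear factor is irreducible.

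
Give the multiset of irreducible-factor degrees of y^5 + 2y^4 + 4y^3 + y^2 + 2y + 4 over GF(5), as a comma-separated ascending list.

1, 2, 2

Write f(y) = y^5 + 2y^4 + 4y^3 + y^2 + 2y + 4.
Roots in GF(5): f(0) = 4; f(1) = 4; f(2) = 3; f(3) = 2; f(4) = 0 → root.
Linear factors from roots: (y + 1).
Complete factorization: f(y) = (y + 1)·(y^2 + 2y + 4)·(y^2 + 4y + 1).
Factor degrees with multiplicity: 1 + 2 + 2 = 5.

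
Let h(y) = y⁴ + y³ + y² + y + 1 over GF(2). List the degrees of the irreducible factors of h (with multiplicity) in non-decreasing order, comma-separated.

4

Roots in GF(2): h(0) = 1; h(1) = 1.
Complete factorization: h(y) = (y⁴ + y³ + y² + y + 1).
Factor degrees with multiplicity: 4 = 4.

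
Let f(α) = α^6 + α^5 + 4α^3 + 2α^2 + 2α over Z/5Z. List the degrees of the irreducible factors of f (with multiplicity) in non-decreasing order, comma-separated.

Roots in Z/5Z: f(0) = 0 → root; f(1) = 0 → root; f(2) = 0 → root; f(3) = 4; f(4) = 1.
Linear factors from roots: (α), (α + 4), (α + 3).
Complete factorization: f(α) = (α)·(α + 4)·(α + 3)^2·(α^2 + α + 2).
Factor degrees with multiplicity: 1 + 1 + 1 + 1 + 2 = 6.

1, 1, 1, 1, 2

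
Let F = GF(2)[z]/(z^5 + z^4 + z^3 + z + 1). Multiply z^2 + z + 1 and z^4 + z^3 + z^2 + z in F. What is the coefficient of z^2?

1

Multiply in GF(2)[z]: (z^2 + z + 1)·(z^4 + z^3 + z^2 + z) = z^6 + z^4 + z^3 + z.
Reduce using z^5 ≡ z^4 + z^3 + z + 1 (mod z^5 + z^4 + z^3 + z + 1).
Reduced: z^4 + z^2 + z + 1.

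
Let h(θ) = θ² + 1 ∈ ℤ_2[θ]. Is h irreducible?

No

Check for roots in ℤ_2: h(0) = 1; h(1) = 0 → root.
h(1) = 0, so (θ − 1) divides h(θ); h is reducible.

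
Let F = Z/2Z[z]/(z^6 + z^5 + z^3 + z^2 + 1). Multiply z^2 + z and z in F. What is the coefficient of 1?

Multiply in Z/2Z[z]: (z^2 + z)·(z) = z^3 + z^2.
Reduced: z^3 + z^2.

0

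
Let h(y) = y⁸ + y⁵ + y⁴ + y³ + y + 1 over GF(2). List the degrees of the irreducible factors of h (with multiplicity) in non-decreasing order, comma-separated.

Roots in GF(2): h(0) = 1; h(1) = 0 → root.
Linear factors from roots: (y + 1).
Complete factorization: h(y) = (y + 1)·(y² + y + 1)^2·(y³ + y² + 1).
Factor degrees with multiplicity: 1 + 2 + 2 + 3 = 8.

1, 2, 2, 3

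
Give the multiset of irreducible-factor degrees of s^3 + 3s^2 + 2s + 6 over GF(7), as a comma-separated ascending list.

Write f(s) = s^3 + 3s^2 + 2s + 6.
Linear factors from roots: (s + 3).
Complete factorization: f(s) = (s + 3)·(s^2 + 2).
Factor degrees with multiplicity: 1 + 2 = 3.

1, 2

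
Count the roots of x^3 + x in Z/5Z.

Write g(x) = x^3 + x.
Evaluate at each of the 5 elements of Z/5Z:
g(0) = 0 → root; g(1) = 2; g(2) = 0 → root; g(3) = 0 → root; g(4) = 3.
Roots: {0, 2, 3}.

3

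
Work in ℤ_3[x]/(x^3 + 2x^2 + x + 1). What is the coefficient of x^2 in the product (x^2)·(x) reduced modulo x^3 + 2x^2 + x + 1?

Multiply in ℤ_3[x]: (x^2)·(x) = x^3.
Reduce using x^3 ≡ x^2 + 2x + 2 (mod x^3 + 2x^2 + x + 1).
Reduced: x^2 + 2x + 2.

1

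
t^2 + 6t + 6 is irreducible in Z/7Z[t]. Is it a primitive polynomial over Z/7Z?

Write f(t) = t^2 + 6t + 6.
|GF(7^2)^×| = 7^2 − 1 = 48. Prime factorization: 48 = 2^4·3.
f is primitive ⇔ t has order 48 in GF(7)[t]/(f), i.e. t^(48/q) ≠ 1 for each prime q | 48.
t^(24) mod f = 6.
t^(16) mod f = 1
Since t^(16) = 1, the order of t divides 16 < 48; not primitive.

No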